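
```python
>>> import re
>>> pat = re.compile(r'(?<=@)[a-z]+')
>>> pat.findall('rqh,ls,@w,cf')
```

['w']

Because the assertion is zero-width, the text it checks is not consumed and won't appear in the result.
Scanning left to right: at [8:9] → 'w'.
`findall` yields the raw match text (1 of them) because the pattern has no groups.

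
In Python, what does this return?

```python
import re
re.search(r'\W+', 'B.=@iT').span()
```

The pattern matches one or more of a non-word character.
`re.search` scans for the first position where the pattern succeeds.
The match spans [1:4] → '.=@'.

(1, 4)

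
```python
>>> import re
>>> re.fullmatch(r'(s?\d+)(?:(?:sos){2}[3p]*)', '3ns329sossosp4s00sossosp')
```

None

The pattern matches optionally the literal 's', then one or more of a digit (captured); then the literal 'sos' repeated 2 times, then zero or more of one of [3p] (non-capturing group).
For `fullmatch`, every character of the input must be accounted for by the pattern.
Here the pattern can't cover the whole string, so the call returns None.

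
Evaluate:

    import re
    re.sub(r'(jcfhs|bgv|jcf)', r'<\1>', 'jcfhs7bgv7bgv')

'<jcfhs>7<bgv>7<bgv>'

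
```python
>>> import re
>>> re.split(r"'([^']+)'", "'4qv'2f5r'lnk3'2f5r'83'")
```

['', '4qv', '2f5r', 'lnk3', '2f5r', '83', '']

With a capturing group present, the delimiter's captured portion is kept in the result list.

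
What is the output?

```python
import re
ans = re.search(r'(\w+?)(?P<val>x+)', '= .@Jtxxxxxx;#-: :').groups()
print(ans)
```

('Jt', 'xxxxxx')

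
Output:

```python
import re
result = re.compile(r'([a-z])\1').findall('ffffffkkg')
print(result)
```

['f', 'f', 'f', 'k']

`\1` is not a pattern — it's the concrete string captured by group 1, re-applied verbatim.
One capturing group, so `findall` returns just the captured substring from each match — 4 in all.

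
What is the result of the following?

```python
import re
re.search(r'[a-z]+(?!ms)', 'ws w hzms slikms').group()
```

The negative lookaround is zero-width — it rules out positions where the adjacent text would match, without consuming anything.
`re.search` scans for the first position where the pattern succeeds.
The match spans [0:2] → 'ws'.

'ws'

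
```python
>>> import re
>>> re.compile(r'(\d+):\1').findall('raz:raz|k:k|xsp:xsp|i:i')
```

[]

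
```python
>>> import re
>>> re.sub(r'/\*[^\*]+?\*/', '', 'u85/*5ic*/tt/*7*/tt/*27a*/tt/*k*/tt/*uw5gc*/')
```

'u85tttttttt'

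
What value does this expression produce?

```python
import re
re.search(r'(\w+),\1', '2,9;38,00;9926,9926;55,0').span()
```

(10, 19)

`\1` is not a pattern — it's the concrete string captured by group 1, re-applied verbatim.
`search` walks the string left to right and returns the first match it finds.
The match spans [10:19] → '9926,9926'.
Captured: group 1 = '9926'.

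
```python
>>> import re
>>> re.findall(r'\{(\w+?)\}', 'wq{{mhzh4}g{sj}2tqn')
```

Walking the string: at [3:10] match '{mhzh4}', group 1 = 'mhzh4'; at [11:15] match '{sj}', group 1 = 'sj'.
Because there's exactly one group, `findall` drops the full match and keeps group 1 from each hit.

['mhzh4', 'sj']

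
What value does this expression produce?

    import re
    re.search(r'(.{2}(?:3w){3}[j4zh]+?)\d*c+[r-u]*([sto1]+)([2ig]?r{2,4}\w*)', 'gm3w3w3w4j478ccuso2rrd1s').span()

This matches exactly 2 of any character, then the literal '3w' repeated 3 times, then one or more of one of [j4zh] (lazy) (captured); then zero or more of a digit, then one or more of a literal 'c', then zero or more of a character in [r-u]; then one or more of one of [sto1] (captured); then optionally one of [2ig], then 2 to 4 of a literal 'r', then zero or more of a word character (captured).
Unlike `match`, `search` isn't anchored — it looks for the pattern anywhere in the string.
The match spans [0:24] → 'gm3w3w3w4j478ccuso2rrd1s'.
Captured: group 1 = 'gm3w3w3w4j', group 2 = 'o', group 3 = '2rrd1s'.

(0, 24)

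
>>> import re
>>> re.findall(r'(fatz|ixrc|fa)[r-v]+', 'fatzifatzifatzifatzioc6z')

Because there's exactly one group, `findall` drops the full match and keeps group 1 from each hit.

['fa', 'fa', 'fa', 'fa']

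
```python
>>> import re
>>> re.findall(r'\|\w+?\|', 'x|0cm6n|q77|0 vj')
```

Matches: at [1:8] → '|0cm6n|'.
`findall` yields the raw match text (1 of them) because the pattern has no groups.

['|0cm6n|']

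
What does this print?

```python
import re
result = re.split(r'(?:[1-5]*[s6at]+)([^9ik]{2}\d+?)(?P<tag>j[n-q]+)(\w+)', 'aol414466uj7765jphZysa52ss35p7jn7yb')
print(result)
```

Pattern: zero or more of a character in [1-5], then one or more of one of [s6at] (non-capturing group); then exactly 2 of any character except [9ik], then one or more of a digit (lazy) (captured); then the literal 'j', then one or more of a character in [n-q] (captured as 'tag'); then one or more of a word character (captured).
Matches to split on: at [3:35] → '414466uj7765jphZysa52ss35p7jn7yb'.
With a capturing group present, the delimiter's captured portion is kept in the result list.

['aol', 'uj7765', 'jp', 'hZysa52ss35p7jn7yb', '']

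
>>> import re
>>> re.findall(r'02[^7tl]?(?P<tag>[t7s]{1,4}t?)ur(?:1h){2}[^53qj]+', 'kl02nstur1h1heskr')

The pattern matches the literal '02', then optionally any character except [7tl]; then 1 to 4 of one of [t7s], then optionally the literal 't' (captured as 'tag'); then the literal 'ur', then the literal '1h' repeated 2 times, then one or more of any character except [53qj].
Walking the string: at [2:17] match '02nstur1h1heskr', group 1 = 'st'.
One capturing group, so `findall` returns just the captured substring from the one match — 1 in all.

['st']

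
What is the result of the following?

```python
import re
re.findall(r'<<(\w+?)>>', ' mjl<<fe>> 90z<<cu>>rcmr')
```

['fe', 'cu']

With a single group, `findall` returns only what that group captured — 2 items.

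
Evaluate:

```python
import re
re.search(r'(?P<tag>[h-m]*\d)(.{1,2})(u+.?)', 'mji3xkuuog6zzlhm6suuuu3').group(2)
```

The pattern matches zero or more of a character in [h-m], then a digit (captured as 'tag'); then 1 to 2 of any character (captured); then one or more of the literal 'u', then optionally any character (captured).
Unlike `match`, `search` isn't anchored — it looks for the pattern anywhere in the string.
The match spans [0:9] → 'mji3xkuuo'.
Captured: group 1 = 'mji3', group 2 = 'xk', group 3 = 'uuo'.

'xk'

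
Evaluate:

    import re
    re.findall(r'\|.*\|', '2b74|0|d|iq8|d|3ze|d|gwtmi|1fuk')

Walking the string: at [4:27] → '|0|d|iq8|d|3ze|d|gwtmi|'.
With no groups in the pattern, `findall` gives back each whole match — 1 here.

['|0|d|iq8|d|3ze|d|gwtmi|']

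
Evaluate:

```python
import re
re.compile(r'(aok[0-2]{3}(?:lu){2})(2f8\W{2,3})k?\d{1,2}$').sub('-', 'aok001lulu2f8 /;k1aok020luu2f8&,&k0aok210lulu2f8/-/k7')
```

'aok001lulu2f8 /;k1aok020luu2f8&,&k0-'

Every occurrence is swapped for '-'.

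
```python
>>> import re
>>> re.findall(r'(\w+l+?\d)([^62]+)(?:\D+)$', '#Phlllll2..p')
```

[('Phlllll2', '..')]

Multiple groups make `findall` return tuples — one 2-tuple for the one match.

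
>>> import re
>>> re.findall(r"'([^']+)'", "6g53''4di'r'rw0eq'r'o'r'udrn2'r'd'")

['4di', 'rw0eq', 'o', 'udrn2', 'd']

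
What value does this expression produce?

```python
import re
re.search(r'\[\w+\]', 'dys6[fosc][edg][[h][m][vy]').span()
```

`re.search` scans for the first position where the pattern succeeds.
The match spans [4:10] → '[fosc]'.

(4, 10)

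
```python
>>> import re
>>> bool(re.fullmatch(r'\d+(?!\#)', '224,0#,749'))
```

False

A negative assertion filters positions out without eating any characters.
For `fullmatch`, every character of the input must be accounted for by the pattern.
Here there's no way to consume every character, so the call returns None, and `bool(None)` is False.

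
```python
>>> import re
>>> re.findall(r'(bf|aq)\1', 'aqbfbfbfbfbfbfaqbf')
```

A backreference is literal: `\1` must see the identical characters the first group matched.
Walking the string: at [2:6] match 'bfbf', group 1 = 'bf'; at [6:10] match 'bfbf', group 1 = 'bf'; at [10:14] match 'bfbf', group 1 = 'bf'.
With a single group, `findall` returns only what that group captured — 3 items.

['bf', 'bf', 'bf']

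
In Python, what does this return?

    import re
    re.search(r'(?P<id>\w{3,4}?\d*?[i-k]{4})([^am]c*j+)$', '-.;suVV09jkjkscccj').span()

(3, 18)

The match spans [3:18] → 'suVV09jkjkscccj'.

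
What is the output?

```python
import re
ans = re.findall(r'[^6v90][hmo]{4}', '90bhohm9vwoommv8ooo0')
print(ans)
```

['bhohm', 'woomm']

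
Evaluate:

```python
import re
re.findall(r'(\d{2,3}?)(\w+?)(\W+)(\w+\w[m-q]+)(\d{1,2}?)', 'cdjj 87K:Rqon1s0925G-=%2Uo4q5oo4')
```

[('87', 'K', ':', 'Rqon', '1'), ('09', '25G', '-=%', '2Uo4q5oo', '4')]

Because the quantifier is non-greedy, it stops expanding at the earliest point where the rest of the pattern can succeed.
5 groups means each result is a tuple of 5 captured strings — 2 here.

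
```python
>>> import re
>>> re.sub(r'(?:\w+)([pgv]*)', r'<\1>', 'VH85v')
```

This matches one or more of a word character (non-capturing group); then zero or more of one of [pgv] (captured).
Matches: at [0:5] → 'VH85v'.
`\1` in the replacement pulls in group 1's text for each match.

'<>'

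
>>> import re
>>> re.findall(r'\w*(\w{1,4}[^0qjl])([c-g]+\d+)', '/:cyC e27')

[('C ', 'e27')]

This matches zero or more of a word character; then 1 to 4 of a word character, then any character except [0qjl] (captured); then one or more of a character in [c-g], then one or more of a digit (captured).
Multiple groups make `findall` return tuples — one 2-tuple for the one match.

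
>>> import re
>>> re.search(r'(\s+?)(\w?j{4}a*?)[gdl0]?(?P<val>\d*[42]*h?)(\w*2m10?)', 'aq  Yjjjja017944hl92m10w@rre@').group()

This matches one or more of whitespace (lazy) (captured); then optionally a word character, then exactly 4 of a literal 'j', then zero or more of a literal 'a' (lazy) (captured); then optionally one of [gdl0]; then zero or more of a digit, then zero or more of one of [42], then optionally the literal 'h' (captured as 'val'); then zero or more of a word character, then the literal '2m1', then optionally the literal '0' (captured).
The match spans [2:23] → '  Yjjjja017944hl92m10'.

'  Yjjjja017944hl92m10'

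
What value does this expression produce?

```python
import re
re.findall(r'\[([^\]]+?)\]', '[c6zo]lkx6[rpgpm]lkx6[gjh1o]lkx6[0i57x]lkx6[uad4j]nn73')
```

Matches: at [0:6] match '[c6zo]', group 1 = 'c6zo'; at [10:17] match '[rpgpm]', group 1 = 'rpgpm'; at [21:28] match '[gjh1o]', group 1 = 'gjh1o'; at [32:39] match '[0i57x]', group 1 = '0i57x'; at [43:50] match '[uad4j]', group 1 = 'uad4j'.
`findall` collects group 1 from each match (5 total).

['c6zo', 'rpgpm', 'gjh1o', '0i57x', 'uad4j']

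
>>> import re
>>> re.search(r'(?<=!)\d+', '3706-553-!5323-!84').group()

'5323'

Because the assertion is zero-width, the text it checks is not consumed and won't appear in the result.
The match spans [10:14] → '5323'.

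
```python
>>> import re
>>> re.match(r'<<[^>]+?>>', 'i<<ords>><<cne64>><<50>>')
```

With `match`, the pattern is implicitly anchored at the beginning.
Here the pattern fails at index 0, so the call returns None.

None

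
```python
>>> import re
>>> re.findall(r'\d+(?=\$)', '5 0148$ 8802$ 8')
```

Because the assertion is zero-width, the text it checks is not consumed and won't appear in the result.
Matches: at [2:6] → '0148'; at [8:12] → '8802'.
`findall` yields the raw match text (2 of them) because the pattern has no groups.

['0148', '8802']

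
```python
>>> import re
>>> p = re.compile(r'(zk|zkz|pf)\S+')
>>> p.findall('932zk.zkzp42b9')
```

['zk']

Matches: at [3:14] match 'zk.zkzp42b9', group 1 = 'zk'.
Because there's exactly one group, `findall` drops the full match and keeps group 1 from the one hit.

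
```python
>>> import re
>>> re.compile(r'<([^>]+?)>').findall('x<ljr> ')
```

['ljr']

Scanning left to right: at [1:6] match '<ljr>', group 1 = 'ljr'.
With a single group, `findall` returns only what that group captured — 1 item.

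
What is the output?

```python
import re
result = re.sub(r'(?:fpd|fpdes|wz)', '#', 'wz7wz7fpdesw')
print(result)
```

The regex engine tests alternatives in the order written; an earlier branch that matches wins even if a later one would match more.
Each match is replaced by '#'.

#7#7#esw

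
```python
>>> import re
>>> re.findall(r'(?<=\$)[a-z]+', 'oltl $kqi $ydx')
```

The positive lookaround only admits positions where the adjacent text matches; those characters stay outside the span.
Scanning left to right: at [6:9] → 'kqi'; at [11:14] → 'ydx'.
With no groups in the pattern, `findall` gives back each whole match — 2 here.

['kqi', 'ydx']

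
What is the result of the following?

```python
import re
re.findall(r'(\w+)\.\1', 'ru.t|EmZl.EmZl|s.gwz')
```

`\1` is not a pattern — it's the concrete string captured by group 1, re-applied verbatim.
Matches: at [5:14] match 'EmZl.EmZl', group 1 = 'EmZl'.
Because there's exactly one group, `findall` drops the full match and keeps group 1 from the one hit.

['EmZl']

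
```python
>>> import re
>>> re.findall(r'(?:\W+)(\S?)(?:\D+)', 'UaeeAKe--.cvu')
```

Pattern: one or more of a non-word character (non-capturing group); then optionally a non-whitespace character (captured); then one or more of a non-digit (non-capturing group).
Scanning left to right: at [7:13] match '--.cvu', group 1 = 'c'.
Because there's exactly one group, `findall` drops the full match and keeps group 1 from the one hit.

['c']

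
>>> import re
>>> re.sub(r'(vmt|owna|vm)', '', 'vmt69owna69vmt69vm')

'696969'

Alternation tries branches left to right and keeps the first one that lets the overall match succeed at that position.
Matches: at [0:3] → 'vmt'; at [5:9] → 'owna'; at [11:14] → 'vmt'; at [16:18] → 'vm'.
Each match is replaced by ''.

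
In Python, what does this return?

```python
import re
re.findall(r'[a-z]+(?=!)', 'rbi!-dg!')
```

['rbi', 'dg']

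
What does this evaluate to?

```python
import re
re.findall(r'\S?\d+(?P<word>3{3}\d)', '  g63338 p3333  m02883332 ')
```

['3338', '3332']

Pattern: optionally a non-whitespace character, then one or more of a digit; then exactly 3 of a literal '3', then a digit (captured as 'word').
One capturing group, so `findall` returns just the captured substring from each match — 2 in all.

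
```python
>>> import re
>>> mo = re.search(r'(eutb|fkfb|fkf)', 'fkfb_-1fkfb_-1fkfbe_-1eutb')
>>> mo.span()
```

The regex engine tests alternatives in the order written; an earlier branch that matches wins even if a later one would match more.
Unlike `match`, `search` isn't anchored — it looks for the pattern anywhere in the string.
The match spans [0:4] → 'fkfb'.
Captured: group 1 = 'fkfb'.

(0, 4)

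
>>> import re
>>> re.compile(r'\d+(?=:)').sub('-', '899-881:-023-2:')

'899--:-023--:'

Because the assertion is zero-width, the text it checks is not consumed and won't appear in the result.
Matches: at [4:7] → '881'; at [13:14] → '2'.
`sub` substitutes '-' at each match site.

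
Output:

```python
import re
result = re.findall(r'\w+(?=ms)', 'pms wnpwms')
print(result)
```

The `(?=…)`/`(?<=…)` assertion just peeks at neighbouring text; it doesn't advance the match position.
Matches: at [0:1] → 'p'; at [4:8] → 'wnpw'.
No capturing groups, so `findall` returns the 2 full match strings.

['p', 'wnpw']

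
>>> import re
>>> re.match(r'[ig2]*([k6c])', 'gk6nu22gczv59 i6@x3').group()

'gk'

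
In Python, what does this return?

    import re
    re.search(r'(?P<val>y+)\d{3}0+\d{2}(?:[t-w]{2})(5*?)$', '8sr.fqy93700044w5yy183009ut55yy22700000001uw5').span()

This matches one or more of a literal 'y' (captured as 'val'); then exactly 3 of a digit, then one or more of the literal '0', then exactly 2 of a digit; then exactly 2 of a character in [t-w] (non-capturing group); then zero or more of a literal '5' (lazy) (captured); then anchored at the end.
`re.search` tries every starting position until one works.
The match spans [29:45] → 'yy22700000001uw5'.
Captured: group 1 = 'yy', group 2 = '5'.

(29, 45)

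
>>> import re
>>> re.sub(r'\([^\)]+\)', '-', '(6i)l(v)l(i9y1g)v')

'-l-l-v'

Matches: at [0:4] → '(6i)'; at [5:8] → '(v)'; at [9:16] → '(i9y1g)'.
Every occurrence is swapped for '-'.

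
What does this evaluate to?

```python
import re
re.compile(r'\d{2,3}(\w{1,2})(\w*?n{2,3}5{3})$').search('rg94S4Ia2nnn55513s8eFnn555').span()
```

This matches 2 to 3 of a digit; then 1 to 2 of a word character (captured); then zero or more of a word character (lazy), then 2 to 3 of the literal 'n', then exactly 3 of a literal '5' (captured); then anchored at the end.
`re.search` scans for the first position where the pattern succeeds.
The match spans [2:26] → '94S4Ia2nnn55513s8eFnn555'.
Captured: group 1 = 'S4', group 2 = 'Ia2nnn55513s8eFnn555'.

(2, 26)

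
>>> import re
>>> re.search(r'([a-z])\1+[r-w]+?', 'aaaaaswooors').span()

A backreference is literal: `\1` must see the identical characters the first group matched.
The match spans [0:6] → 'aaaaas'.

(0, 6)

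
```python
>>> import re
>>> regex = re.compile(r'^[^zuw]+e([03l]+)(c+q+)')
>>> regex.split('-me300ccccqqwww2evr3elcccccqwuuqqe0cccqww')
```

The pattern matches anchored at the start of the string; then one or more of any character except [zuw], then the literal 'e'; then one or more of one of [03l] (captured); then one or more of the literal 'c', then one or more of a literal 'q' (captured).
Matches to split on: at [0:12] → '-me300ccccqq'.
The group in the pattern means `split` returns the separators' captures alongside the pieces.

['', '300', 'ccccqq', 'www2evr3elcccccqwuuqqe0cccqww']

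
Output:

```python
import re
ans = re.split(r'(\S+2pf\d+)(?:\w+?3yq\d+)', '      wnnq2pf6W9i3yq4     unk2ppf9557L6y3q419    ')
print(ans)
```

Pattern: one or more of a non-whitespace character, then the literal '2pf', then one or more of a digit (captured); then one or more of a word character (lazy), then the literal '3yq', then one or more of a digit (non-capturing group).
The group in the pattern means `split` returns the separators' captures alongside the pieces.

['      ', 'wnnq2pf6', '     unk2ppf9557L6y3q419    ']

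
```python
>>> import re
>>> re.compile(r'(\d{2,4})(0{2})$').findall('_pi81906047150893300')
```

[('8933', '00')]

The pattern matches 2 to 4 of a digit (captured); then exactly 2 of a literal '0' (captured); then anchored at the end.
`findall` packs the 2 group values into a tuple for every match.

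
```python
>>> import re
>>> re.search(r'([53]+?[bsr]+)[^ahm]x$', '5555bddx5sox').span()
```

Pattern: one or more of one of [53] (lazy), then one or more of one of [bsr] (captured); then any character except [ahm], then a literal 'x'; then anchored at the end.
Unlike `match`, `search` isn't anchored — it looks for the pattern anywhere in the string.
The match spans [8:12] → '5sox'.
Captured: group 1 = '5s'.

(8, 12)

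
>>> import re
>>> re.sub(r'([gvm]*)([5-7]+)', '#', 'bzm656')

'bz#'

This matches zero or more of one of [gvm] (captured); then one or more of a character in [5-7] (captured).
Matches: at [2:6] → 'm656'.
Every occurrence is swapped for '#'.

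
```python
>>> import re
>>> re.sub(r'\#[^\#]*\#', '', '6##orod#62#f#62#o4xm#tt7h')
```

'6orodfo4xm#tt7h'

Matches: at [1:3] → '##'; at [7:11] → '#62#'; at [12:16] → '#62#'.
Each match is replaced by ''.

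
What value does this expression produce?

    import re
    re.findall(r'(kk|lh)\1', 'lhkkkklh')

After group 1 captures some text, `\1` only succeeds where that same text appears again.
Walking the string: at [2:6] match 'kkkk', group 1 = 'kk'.
`findall` collects group 1 from the one match (1 total).

['kk']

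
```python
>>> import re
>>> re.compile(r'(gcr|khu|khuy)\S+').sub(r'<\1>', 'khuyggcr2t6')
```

'<khu>'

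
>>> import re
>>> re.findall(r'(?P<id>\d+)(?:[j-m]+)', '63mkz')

Pattern: one or more of a digit (captured as 'id'); then one or more of a character in [j-m] (non-capturing group).
Scanning left to right: at [0:4] match '63mk', group 1 = '63'.
One capturing group, so `findall` returns just the captured substring from the one match — 1 in all.

['63']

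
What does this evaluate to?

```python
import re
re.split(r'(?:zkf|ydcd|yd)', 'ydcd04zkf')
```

Branches in `(...|...)` are attempted left-to-right; the first branch that allows the whole pattern to succeed is taken.
Matches to split on: at [0:4] → 'ydcd'; at [6:9] → 'zkf'.
The string is cut at each match, leaving 3 pieces.

['', '04', '']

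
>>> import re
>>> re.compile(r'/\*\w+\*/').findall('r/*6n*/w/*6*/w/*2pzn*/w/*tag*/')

No capturing groups, so `findall` returns the 4 full match strings.

['/*6n*/', '/*6*/', '/*2pzn*/', '/*tag*/']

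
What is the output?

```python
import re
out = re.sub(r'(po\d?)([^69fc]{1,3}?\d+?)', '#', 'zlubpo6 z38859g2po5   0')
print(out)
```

zlub#8859g2#

Pattern: the literal 'po', then optionally a digit (captured); then 1 to 3 of any character except [69fc] (lazy), then one or more of a digit (lazy) (captured).
Matches: at [4:10] → 'po6 z3'; at [16:23] → 'po5   0'.
Each match is replaced by '#'.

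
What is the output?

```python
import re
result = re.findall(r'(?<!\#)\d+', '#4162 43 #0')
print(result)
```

The negative lookahead/lookbehind blocks any match where the forbidden context is present.
Scanning left to right: at [2:5] → '162'; at [6:8] → '43'.
`findall` yields the raw match text (2 of them) because the pattern has no groups.

['162', '43']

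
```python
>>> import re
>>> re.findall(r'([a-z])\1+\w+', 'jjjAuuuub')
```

['j']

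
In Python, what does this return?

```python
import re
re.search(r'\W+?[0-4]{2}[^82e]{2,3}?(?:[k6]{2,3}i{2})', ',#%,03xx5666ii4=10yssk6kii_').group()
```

Pattern: one or more of a non-word character (lazy); then exactly 2 of a character in [0-4], then 2 to 3 of any character except [82e] (lazy); then 2 to 3 of one of [k6], then exactly 2 of the literal 'i' (non-capturing group).
Unlike `match`, `search` isn't anchored — it looks for the pattern anywhere in the string.
The match spans [0:14] → ',#%,03xx5666ii'.

',#%,03xx5666ii'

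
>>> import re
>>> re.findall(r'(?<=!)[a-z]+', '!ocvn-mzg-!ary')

['ocvn', 'ary']

The positive lookaround only admits positions where the adjacent text matches; those characters stay outside the span.
Walking the string: at [1:5] → 'ocvn'; at [11:14] → 'ary'.
With no groups in the pattern, `findall` gives back each whole match — 2 here.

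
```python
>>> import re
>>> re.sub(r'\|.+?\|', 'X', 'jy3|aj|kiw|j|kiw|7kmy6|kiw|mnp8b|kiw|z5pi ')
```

'jy3XkiwXkiwXkiwXkiw|z5pi '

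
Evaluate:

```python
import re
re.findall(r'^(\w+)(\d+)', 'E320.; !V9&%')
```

[('E32', '0')]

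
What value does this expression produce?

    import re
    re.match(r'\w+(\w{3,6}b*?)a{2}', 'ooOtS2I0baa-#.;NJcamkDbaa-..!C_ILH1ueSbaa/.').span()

(0, 11)

With `match`, the pattern is implicitly anchored at the beginning.
The match spans [0:11] → 'ooOtS2I0baa'.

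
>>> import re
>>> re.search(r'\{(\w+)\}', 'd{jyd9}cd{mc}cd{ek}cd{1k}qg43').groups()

`re.search` scans for the first position where the pattern succeeds.
The match spans [1:7] → '{jyd9}'.
Captured: group 1 = 'jyd9'.

('jyd9',)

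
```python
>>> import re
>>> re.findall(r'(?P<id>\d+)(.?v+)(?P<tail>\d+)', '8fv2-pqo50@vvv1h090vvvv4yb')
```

[('8', 'fv', '2'), ('50', '@vvv', '1'), ('090', 'vvvv', '4')]

This matches one or more of a digit (captured as 'id'); then optionally any character, then one or more of a literal 'v' (captured); then one or more of a digit (captured as 'tail').
Matches: at [0:4] match '8fv2', groups = ('8', 'fv', '2'); at [8:15] match '50@vvv1', groups = ('50', '@vvv', '1'); at [16:24] match '090vvvv4', groups = ('090', 'vvvv', '4').
With 3 capturing groups, `findall` returns a 3-tuple per match.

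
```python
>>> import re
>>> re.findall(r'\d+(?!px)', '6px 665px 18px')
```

Because the assertion is negative and zero-width, positions next to the forbidden text are skipped.
Scanning left to right: at [4:6] → '66'; at [10:11] → '1'.
Since nothing is captured, `findall` lists the 2 matched substrings directly.

['66', '1']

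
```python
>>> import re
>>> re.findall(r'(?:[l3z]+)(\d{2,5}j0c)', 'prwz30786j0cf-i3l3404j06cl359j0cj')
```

['0786j0c', '59j0c']

This matches one or more of one of [l3z] (non-capturing group); then 2 to 5 of a digit, then the literal 'j0c' (captured).
Scanning left to right: at [3:12] match 'z30786j0c', group 1 = '0786j0c'; at [25:32] match 'l359j0c', group 1 = '59j0c'.
One capturing group, so `findall` returns just the captured substring from each match — 2 in all.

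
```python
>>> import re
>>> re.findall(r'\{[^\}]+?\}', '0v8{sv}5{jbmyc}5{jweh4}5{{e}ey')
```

Walking the string: at [3:7] → '{sv}'; at [8:15] → '{jbmyc}'; at [16:23] → '{jweh4}'; at [24:28] → '{{e}'.
No capturing groups, so `findall` returns the 4 full match strings.

['{sv}', '{jbmyc}', '{jweh4}', '{{e}']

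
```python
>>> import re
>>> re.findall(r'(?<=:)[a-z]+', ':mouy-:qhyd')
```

Because the assertion is zero-width, the text it checks is not consumed and won't appear in the result.
No capturing groups, so `findall` returns the 2 full match strings.

['mouy', 'qhyd']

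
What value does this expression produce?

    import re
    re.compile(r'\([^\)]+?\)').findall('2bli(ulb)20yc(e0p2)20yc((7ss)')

['(ulb)', '(e0p2)', '((7ss)']

`findall` yields the raw match text (3 of them) because the pattern has no groups.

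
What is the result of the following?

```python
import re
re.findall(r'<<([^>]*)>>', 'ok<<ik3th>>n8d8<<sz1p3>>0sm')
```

One capturing group, so `findall` returns just the captured substring from each match — 2 in all.

['ik3th', 'sz1p3']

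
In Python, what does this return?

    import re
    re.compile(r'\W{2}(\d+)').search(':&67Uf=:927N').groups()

('67',)

The match spans [0:4] → ':&67'.
Captured: group 1 = '67'.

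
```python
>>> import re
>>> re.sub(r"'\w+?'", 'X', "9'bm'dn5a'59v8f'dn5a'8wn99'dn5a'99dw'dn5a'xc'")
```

`sub` substitutes 'X' at each match site.

'9Xdn5aXdn5aXdn5aXdn5aX'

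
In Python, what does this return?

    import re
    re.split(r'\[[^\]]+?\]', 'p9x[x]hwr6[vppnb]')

['p9x', 'hwr6', '']

Each match becomes a cut point; 3 segments remain.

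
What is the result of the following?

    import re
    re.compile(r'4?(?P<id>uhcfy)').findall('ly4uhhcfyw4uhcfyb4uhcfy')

`findall` collects group 1 from each match (2 total).

['uhcfy', 'uhcfy']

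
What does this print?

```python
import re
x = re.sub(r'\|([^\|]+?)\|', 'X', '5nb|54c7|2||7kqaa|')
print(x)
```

Matches: at [3:9] → '|54c7|'; at [11:18] → '|7kqaa|'.
Every occurrence is swapped for 'X'.

5nbX2|X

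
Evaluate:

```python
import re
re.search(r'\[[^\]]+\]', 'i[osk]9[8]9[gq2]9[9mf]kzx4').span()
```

(1, 6)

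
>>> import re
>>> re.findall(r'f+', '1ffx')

['ff']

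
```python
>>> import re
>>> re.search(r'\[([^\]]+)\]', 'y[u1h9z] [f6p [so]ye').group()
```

`search` walks the string left to right and returns the first match it finds.
The match spans [1:8] → '[u1h9z]'.
Captured: group 1 = 'u1h9z'.

'[u1h9z]'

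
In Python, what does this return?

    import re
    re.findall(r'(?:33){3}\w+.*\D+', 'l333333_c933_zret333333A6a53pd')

['333333_c933_zret333333A6a53pd']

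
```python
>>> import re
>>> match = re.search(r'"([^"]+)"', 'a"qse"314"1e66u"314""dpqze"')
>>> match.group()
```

'"qse"'

The match spans [1:6] → '"qse"'.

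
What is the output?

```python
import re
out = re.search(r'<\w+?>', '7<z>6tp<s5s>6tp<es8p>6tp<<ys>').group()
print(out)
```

<z>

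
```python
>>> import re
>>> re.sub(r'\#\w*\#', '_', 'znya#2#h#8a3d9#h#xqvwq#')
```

Matches: at [4:7] → '#2#'; at [8:15] → '#8a3d9#'; at [16:23] → '#xqvwq#'.
`sub` substitutes '_' at each match site.

'znya_h_h_'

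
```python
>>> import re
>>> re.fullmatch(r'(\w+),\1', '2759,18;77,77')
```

None

The backreference `\1` re-matches whatever the first group consumed, character for character.
`fullmatch` succeeds only if the pattern covers the string from start to end.
Here the string isn't matched end-to-end, so the call returns None.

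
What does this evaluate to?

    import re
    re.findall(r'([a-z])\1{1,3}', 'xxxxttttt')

['x', 't']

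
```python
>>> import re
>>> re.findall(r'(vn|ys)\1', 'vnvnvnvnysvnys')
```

['vn', 'vn']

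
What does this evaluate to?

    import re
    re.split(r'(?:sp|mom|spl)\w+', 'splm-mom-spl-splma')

['', '-mom-', '-', '']

The string is cut at each match, leaving 4 pieces.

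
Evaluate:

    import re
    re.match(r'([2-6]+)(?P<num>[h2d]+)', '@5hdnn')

None

`re.match` only tries the pattern at the start of the string.
Here position 0 doesn't satisfy it, so the call returns None.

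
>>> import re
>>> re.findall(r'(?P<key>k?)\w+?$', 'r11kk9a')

The pattern matches optionally a literal 'k' (captured as 'key'); then one or more of a word character (lazy); then anchored at the end.
Scanning left to right: at [0:7] match 'r11kk9a', group 1 = ''.
`findall` collects group 1 from the one match (1 total).

['']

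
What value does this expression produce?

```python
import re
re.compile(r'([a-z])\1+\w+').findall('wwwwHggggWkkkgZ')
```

['w']

The backreference `\1` re-matches whatever the first group consumed, character for character.
Scanning left to right: at [0:15] match 'wwwwHggggWkkkgZ', group 1 = 'w'.
Because there's exactly one group, `findall` drops the full match and keeps group 1 from the one hit.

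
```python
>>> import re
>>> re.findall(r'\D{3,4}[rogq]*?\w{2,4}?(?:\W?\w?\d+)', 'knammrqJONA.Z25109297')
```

['nammrqJONA.Z25109297']

This matches 3 to 4 of a non-digit, then zero or more of one of [rogq] (lazy), then 2 to 4 of a word character (lazy); then optionally a non-word character, then optionally a word character, then one or more of a digit (non-capturing group).
Scanning left to right: at [1:21] → 'nammrqJONA.Z25109297'.
`findall` yields the raw match text (1 of them) because the pattern has no groups.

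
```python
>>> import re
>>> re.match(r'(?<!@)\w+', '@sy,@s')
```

None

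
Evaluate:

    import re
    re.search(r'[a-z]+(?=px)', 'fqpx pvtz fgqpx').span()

(0, 2)

The `(?=…)`/`(?<=…)` assertion just peeks at neighbouring text; it doesn't advance the match position.
`re.search` scans for the first position where the pattern succeeds.
The match spans [0:2] → 'fq'.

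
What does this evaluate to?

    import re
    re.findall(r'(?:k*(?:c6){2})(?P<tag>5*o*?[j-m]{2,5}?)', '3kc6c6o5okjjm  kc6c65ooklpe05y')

One capturing group, so `findall` returns just the captured substring from the one match — 1 in all.

['5ookl']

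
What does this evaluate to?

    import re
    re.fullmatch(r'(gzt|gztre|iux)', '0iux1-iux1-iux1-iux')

None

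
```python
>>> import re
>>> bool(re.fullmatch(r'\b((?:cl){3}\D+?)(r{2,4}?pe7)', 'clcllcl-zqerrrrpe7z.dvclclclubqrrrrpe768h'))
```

Pattern: a word boundary (`\b`, zero-width); then the literal 'cl' repeated 3 times, then one or more of a non-digit (lazy) (captured); then 2 to 4 of the literal 'r' (lazy), then the literal 'pe7' (captured).
`re.fullmatch` requires the pattern to consume the entire string.
Here the pattern can't cover the whole string, so the call returns None, and `bool(None)` is False.

False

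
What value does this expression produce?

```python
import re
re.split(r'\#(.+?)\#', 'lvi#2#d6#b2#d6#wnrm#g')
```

['lvi', '2', 'd6', 'b2', 'd6', 'wnrm', 'g']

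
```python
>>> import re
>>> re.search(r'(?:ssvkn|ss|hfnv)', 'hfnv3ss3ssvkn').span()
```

`re.search` scans for the first position where the pattern succeeds.
The match spans [0:4] → 'hfnv'.

(0, 4)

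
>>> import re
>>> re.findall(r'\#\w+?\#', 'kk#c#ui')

['#c#']

Matches: at [2:5] → '#c#'.
Since nothing is captured, `findall` lists the 1 matched substring directly.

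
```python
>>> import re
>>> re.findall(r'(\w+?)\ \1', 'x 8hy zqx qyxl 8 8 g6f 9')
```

['8']

After group 1 captures some text, `\1` only succeeds where that same text appears again.
Matches: at [15:18] match '8 8', group 1 = '8'.
Because there's exactly one group, `findall` drops the full match and keeps group 1 from the one hit.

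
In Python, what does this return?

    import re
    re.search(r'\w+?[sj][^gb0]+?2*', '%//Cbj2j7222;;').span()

(3, 7)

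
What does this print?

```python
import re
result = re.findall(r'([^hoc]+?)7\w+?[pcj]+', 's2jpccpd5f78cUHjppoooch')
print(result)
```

['pd5f']

This matches one or more of any character except [hoc] (lazy) (captured); then the literal '7', then one or more of a word character (lazy), then one or more of one of [pcj].
Scanning left to right: at [6:13] match 'pd5f78c', group 1 = 'pd5f'.
Because there's exactly one group, `findall` drops the full match and keeps group 1 from the one hit.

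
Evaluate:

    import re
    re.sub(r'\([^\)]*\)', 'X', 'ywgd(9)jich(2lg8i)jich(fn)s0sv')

'ywgdXjichXjichXs0sv'

Matches: at [4:7] → '(9)'; at [11:18] → '(2lg8i)'; at [22:26] → '(fn)'.
Every occurrence is swapped for 'X'.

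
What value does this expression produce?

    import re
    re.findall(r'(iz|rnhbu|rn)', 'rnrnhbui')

['rn', 'rnhbu']

Branches in `(...|...)` are attempted left-to-right; the first branch that allows the whole pattern to succeed is taken.
Because there's exactly one group, `findall` drops the full match and keeps group 1 from each hit.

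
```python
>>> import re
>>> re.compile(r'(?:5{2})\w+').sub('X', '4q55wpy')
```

'4qX'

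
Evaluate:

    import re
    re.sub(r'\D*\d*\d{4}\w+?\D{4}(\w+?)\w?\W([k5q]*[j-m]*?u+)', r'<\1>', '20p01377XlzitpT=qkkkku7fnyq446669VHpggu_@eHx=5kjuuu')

'20<p>7<eH>'

The `?` after the quantifier makes it lazy — it takes as little as possible before letting the rest of the pattern try.
`\1` in the replacement pulls in group 1's text for each match.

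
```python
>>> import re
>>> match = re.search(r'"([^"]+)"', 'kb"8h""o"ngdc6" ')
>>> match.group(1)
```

'8h'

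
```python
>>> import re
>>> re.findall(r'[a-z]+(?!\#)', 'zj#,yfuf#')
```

['z', 'yfu']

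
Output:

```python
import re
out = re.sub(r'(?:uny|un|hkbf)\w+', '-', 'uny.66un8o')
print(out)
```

Matches: at [0:3] → 'uny'; at [6:10] → 'un8o'.
`sub` substitutes '-' at each match site.

-.66-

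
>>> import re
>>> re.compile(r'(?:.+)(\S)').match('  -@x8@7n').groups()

('n',)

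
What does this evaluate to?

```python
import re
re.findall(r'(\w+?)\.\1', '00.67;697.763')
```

['7']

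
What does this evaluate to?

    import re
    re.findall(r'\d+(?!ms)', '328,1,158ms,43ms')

The negative lookahead/lookbehind blocks any match where the forbidden context is present.
Since nothing is captured, `findall` lists the 4 matched substrings directly.

['328', '1', '15', '4']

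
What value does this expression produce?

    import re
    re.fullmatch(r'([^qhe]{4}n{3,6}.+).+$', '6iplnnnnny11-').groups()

('6iplnnnnny11',)

The match spans [0:13] → '6iplnnnnny11-'.
Captured: group 1 = '6iplnnnnny11'.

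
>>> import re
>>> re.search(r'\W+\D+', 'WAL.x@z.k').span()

(3, 9)

The pattern matches one or more of a non-word character; then one or more of a non-digit.
`search` walks the string left to right and returns the first match it finds.
The match spans [3:9] → '.x@z.k'.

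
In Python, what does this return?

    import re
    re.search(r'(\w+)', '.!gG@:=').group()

Pattern: one or more of a word character (captured).
`search` walks the string left to right and returns the first match it finds.
The match spans [2:4] → 'gG'.
Captured: group 1 = 'gG'.

'gG'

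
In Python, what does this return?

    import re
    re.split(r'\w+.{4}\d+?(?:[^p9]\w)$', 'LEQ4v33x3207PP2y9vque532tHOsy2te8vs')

['', '']

The pattern matches one or more of a word character; then exactly 4 of any character, then one or more of a digit (lazy); then any character except [p9], then a word character (non-capturing group); then anchored at the end.
The string is cut at each match, leaving 2 pieces.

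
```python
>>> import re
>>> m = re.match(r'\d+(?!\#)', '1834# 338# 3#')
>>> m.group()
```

The negative lookaround is zero-width — it rules out positions where the adjacent text would match, without consuming anything.
With `match`, the pattern is implicitly anchored at the beginning.
The match spans [0:3] → '183'.

'183'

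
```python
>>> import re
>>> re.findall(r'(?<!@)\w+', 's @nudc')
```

['s', 'udc']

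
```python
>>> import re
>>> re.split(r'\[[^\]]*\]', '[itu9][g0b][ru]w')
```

['', '', '', 'w']

Matches to split on: at [0:6] → '[itu9]'; at [6:11] → '[g0b]'; at [11:15] → '[ru]'.
`split` removes every match and returns the 4 fragments in between.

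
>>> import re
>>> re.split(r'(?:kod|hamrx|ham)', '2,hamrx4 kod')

['2,', '4 ', '']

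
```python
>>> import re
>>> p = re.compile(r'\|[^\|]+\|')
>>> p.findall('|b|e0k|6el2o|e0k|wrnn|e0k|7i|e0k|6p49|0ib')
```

Scanning left to right: at [0:3] → '|b|'; at [6:13] → '|6el2o|'; at [16:22] → '|wrnn|'; at [25:29] → '|7i|'; at [32:38] → '|6p49|'.
With no groups in the pattern, `findall` gives back each whole match — 5 here.

['|b|', '|6el2o|', '|wrnn|', '|7i|', '|6p49|']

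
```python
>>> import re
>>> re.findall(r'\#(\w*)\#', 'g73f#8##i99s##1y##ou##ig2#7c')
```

['8', 'i99s', '1y', 'ou', 'ig2']

`findall` collects group 1 from each match (5 total).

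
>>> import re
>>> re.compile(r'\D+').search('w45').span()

(0, 1)

Pattern: one or more of a non-digit.
`re.search` tries every starting position until one works.
The match spans [0:1] → 'w'.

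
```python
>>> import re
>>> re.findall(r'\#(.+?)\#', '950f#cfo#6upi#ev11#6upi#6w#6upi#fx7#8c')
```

['cfo', 'ev11', '6w', 'fx7']

Walking the string: at [4:9] match '#cfo#', group 1 = 'cfo'; at [13:19] match '#ev11#', group 1 = 'ev11'; at [23:27] match '#6w#', group 1 = '6w'; at [31:36] match '#fx7#', group 1 = 'fx7'.
One capturing group, so `findall` returns just the captured substring from each match — 4 in all.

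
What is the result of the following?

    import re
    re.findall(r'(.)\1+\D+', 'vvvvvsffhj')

['v']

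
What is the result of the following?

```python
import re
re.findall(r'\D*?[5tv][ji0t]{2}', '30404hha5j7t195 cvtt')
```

The pattern matches zero or more of a non-digit (lazy), then one of [5tv]; then exactly 2 of one of [ji0t].
No capturing groups, so `findall` returns the 1 full match string.

[' cvtt']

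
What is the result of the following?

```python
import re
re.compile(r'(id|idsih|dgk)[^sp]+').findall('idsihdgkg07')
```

['idsih']

Matches: at [0:11] match 'idsihdgkg07', group 1 = 'idsih'.
With a single group, `findall` returns only what that group captured — 1 item.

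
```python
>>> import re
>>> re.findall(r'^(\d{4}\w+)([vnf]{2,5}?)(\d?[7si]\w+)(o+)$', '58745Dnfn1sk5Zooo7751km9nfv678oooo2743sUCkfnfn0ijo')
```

This matches anchored at the start of the string; then exactly 4 of a digit, then one or more of a word character (captured); then 2 to 5 of one of [vnf] (lazy) (captured); then optionally a digit, then one of [7si], then one or more of a word character (captured); then one or more of a literal 'o' (captured); then anchored at the end.
4 groups means the one result is a tuple of 4 captured strings — 1 here.

[('58745Dnfn1sk5Zooo7751km9nfv678oooo2743sUCkfn', 'fn', '0ij', 'o')]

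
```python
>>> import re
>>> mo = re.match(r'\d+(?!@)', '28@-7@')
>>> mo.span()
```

(0, 1)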